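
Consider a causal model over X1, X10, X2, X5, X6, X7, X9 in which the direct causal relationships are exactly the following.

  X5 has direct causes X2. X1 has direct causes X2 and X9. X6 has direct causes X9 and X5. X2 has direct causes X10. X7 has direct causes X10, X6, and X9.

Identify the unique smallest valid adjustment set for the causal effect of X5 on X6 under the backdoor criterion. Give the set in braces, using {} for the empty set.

{}

Variables eligible for adjustment (non-descendants of X5, excluding X5 and X6): {X1, X10, X2, X9}.
Backdoor paths from X5 to X6:
  P1: X5 <- X2 <- X10 -> X7 <- X9 -> X6
  P2: X5 <- X2 <- X10 -> X7 <- X6
  P3: X5 <- X2 -> X1 <- X9 -> X6
  P4: X5 <- X2 -> X1 <- X9 -> X7 <- X6
Each backdoor path contains an unconditioned collider, so every path is already blocked with the empty conditioning set:
  P1: blocked at collider X7 (neither it nor any descendant is in the conditioning set).
  P2: blocked at collider X7 (neither it nor any descendant is in the conditioning set).
  P3: blocked at collider X1 (neither it nor any descendant is in the conditioning set).
  P4: blocked at collider X1 (neither it nor any descendant is in the conditioning set).
The empty set is therefore the unique smallest valid set.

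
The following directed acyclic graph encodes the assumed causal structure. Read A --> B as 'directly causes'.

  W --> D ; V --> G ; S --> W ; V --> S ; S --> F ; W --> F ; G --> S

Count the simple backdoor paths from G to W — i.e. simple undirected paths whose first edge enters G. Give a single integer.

2

A backdoor path from G to W is any simple undirected path whose first edge points into G (i.e. leaves G via a parent).
Parents of G: {V}.
Enumerating:
  P1: G <- V -> S -> W
  P2: G <- V -> S -> F <- W
That exhausts the simple backdoor paths. Count: 2.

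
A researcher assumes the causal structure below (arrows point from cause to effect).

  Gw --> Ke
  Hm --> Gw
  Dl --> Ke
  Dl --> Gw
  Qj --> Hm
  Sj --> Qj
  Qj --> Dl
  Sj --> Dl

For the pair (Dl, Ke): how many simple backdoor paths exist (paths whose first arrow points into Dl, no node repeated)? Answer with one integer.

A backdoor path from Dl to Ke is any simple undirected path whose first edge points into Dl (i.e. leaves Dl via a parent).
Parents of Dl: {Qj, Sj}.
Enumerating:
  P1: Dl <- Sj -> Qj -> Hm -> Gw -> Ke
  P2: Dl <- Qj -> Hm -> Gw -> Ke
That exhausts the simple backdoor paths. Count: 2.

2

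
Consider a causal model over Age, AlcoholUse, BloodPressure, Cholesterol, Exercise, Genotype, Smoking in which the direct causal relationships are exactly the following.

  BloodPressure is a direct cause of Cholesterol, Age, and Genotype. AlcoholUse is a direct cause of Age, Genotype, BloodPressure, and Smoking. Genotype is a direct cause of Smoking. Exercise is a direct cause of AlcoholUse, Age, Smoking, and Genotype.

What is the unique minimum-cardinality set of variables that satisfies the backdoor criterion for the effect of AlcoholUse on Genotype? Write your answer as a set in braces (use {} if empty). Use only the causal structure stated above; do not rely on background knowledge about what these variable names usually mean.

Variables eligible for adjustment (non-descendants of AlcoholUse, excluding AlcoholUse and Genotype): {Exercise}.
Backdoor paths from AlcoholUse to Genotype:
  P1: AlcoholUse <- Exercise -> Genotype
  P2: AlcoholUse <- Exercise -> Smoking <- Genotype
  P3: AlcoholUse <- Exercise -> Age <- BloodPressure -> Genotype
The empty set is not sufficient: P1 (AlcoholUse <- Exercise -> Genotype) has no collider blocking it and no conditioned non-collider, so it is open.
Try {Exercise}:
  P1: blocked at fork node Exercise ∈ conditioning set.
  P2: blocked at fork node Exercise ∈ conditioning set.
  P3: blocked at fork node Exercise ∈ conditioning set.
{Exercise} contains no descendant of AlcoholUse and blocks every backdoor path.
{Exercise} is the unique smallest valid adjustment set.

{Exercise}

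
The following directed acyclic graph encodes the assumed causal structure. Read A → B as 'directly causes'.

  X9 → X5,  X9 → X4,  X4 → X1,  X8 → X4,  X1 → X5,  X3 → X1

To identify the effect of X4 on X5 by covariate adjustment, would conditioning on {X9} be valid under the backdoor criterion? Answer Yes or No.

Backdoor paths from X4 to X5 (paths whose first edge points into X4):
  P1: X4 <- X9 -> X5
Condition 1 (no descendant of X4 in the set): holds — descendants of X4 are {X1, X5}; none are in {X9}.
Condition 2 (every backdoor path blocked by {X9}):
  P1: blocked at fork node X9 ∈ conditioning set.
{X9} satisfies the backdoor criterion.

Yes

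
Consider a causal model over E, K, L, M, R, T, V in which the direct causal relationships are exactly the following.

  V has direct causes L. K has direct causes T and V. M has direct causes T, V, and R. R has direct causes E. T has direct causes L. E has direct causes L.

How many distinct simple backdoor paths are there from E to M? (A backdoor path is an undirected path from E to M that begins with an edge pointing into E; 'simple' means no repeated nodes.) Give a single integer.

A backdoor path from E to M is any simple undirected path whose first edge points into E (i.e. leaves E via a parent).
Parents of E: {L}.
Enumerating:
  P1: E <- L -> T -> M
  P2: E <- L -> T -> K <- V -> M
  P3: E <- L -> V -> M
  P4: E <- L -> V -> K <- T -> M
That exhausts the simple backdoor paths. Count: 4.

4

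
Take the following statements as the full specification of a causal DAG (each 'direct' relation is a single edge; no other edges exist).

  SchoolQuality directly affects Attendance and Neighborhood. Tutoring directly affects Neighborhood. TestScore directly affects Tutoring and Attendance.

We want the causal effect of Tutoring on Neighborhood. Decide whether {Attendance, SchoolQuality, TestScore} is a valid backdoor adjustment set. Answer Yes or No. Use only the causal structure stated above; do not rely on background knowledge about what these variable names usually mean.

Backdoor paths from Tutoring to Neighborhood (paths whose first edge points into Tutoring):
  P1: Tutoring <- TestScore -> Attendance <- SchoolQuality -> Neighborhood
Condition 1 (no descendant of Tutoring in the set): holds — descendants of Tutoring are {Neighborhood}; none are in {Attendance, SchoolQuality, TestScore}.
Condition 2 (every backdoor path blocked by {Attendance, SchoolQuality, TestScore}):
  P1: blocked at fork node TestScore ∈ conditioning set.
{Attendance, SchoolQuality, TestScore} satisfies the backdoor criterion.

Yes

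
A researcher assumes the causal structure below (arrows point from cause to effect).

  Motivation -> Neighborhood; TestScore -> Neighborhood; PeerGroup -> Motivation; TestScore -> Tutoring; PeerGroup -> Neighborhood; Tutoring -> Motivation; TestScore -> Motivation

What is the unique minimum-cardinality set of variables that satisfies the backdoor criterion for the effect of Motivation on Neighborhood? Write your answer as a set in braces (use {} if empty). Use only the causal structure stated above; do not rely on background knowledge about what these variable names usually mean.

Variables eligible for adjustment (non-descendants of Motivation, excluding Motivation and Neighborhood): {PeerGroup, TestScore, Tutoring}.
Backdoor paths from Motivation to Neighborhood:
  P1: Motivation <- TestScore -> Neighborhood
  P2: Motivation <- Tutoring <- TestScore -> Neighborhood
  P3: Motivation <- PeerGroup -> Neighborhood
The empty set is not sufficient: P1 (Motivation <- TestScore -> Neighborhood) has no collider blocking it and no conditioned non-collider, so it is open.
Try {PeerGroup, TestScore}:
  P1: blocked at fork node TestScore ∈ conditioning set.
  P2: blocked at fork node TestScore ∈ conditioning set.
  P3: blocked at fork node PeerGroup ∈ conditioning set.
{PeerGroup, TestScore} contains no descendant of Motivation and blocks every backdoor path.
Every element of {PeerGroup, TestScore} is needed (dropping PeerGroup leaves P3 open; dropping TestScore leaves P1 open), so no proper subset is valid.
Among all size-2 subsets of the eligible variables, only {PeerGroup, TestScore} blocks every backdoor path, so it is the unique smallest valid adjustment set.

{PeerGroup, TestScore}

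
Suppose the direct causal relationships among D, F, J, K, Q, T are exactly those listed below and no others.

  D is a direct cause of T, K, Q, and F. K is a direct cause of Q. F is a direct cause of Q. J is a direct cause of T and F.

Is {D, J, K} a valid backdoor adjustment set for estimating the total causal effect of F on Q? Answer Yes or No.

Yes

Backdoor paths from F to Q (paths whose first edge points into F):
  P1: F <- D -> K -> Q
  P2: F <- D -> Q
  P3: F <- J -> T <- D -> K -> Q
  P4: F <- J -> T <- D -> Q
Condition 1 (no descendant of F in the set): holds — descendants of F are {Q}; none are in {D, J, K}.
Condition 2 (every backdoor path blocked by {D, J, K}):
  P1: blocked at fork node D ∈ conditioning set.
  P2: blocked at fork node D ∈ conditioning set.
  P3: blocked at fork node J ∈ conditioning set.
  P4: blocked at fork node J ∈ conditioning set.
{D, J, K} satisfies the backdoor criterion.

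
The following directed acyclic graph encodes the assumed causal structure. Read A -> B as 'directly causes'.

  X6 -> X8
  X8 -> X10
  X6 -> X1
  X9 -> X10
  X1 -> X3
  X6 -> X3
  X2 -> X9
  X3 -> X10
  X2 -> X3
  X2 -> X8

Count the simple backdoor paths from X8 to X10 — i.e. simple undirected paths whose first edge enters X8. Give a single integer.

6

A backdoor path from X8 to X10 is any simple undirected path whose first edge points into X8 (i.e. leaves X8 via a parent).
Parents of X8: {X2, X6}.
Enumerating:
  P1: X8 <- X2 -> X9 -> X10
  P2: X8 <- X2 -> X3 -> X10
  P3: X8 <- X6 -> X1 -> X3 <- X2 -> X9 -> X10
  P4: X8 <- X6 -> X1 -> X3 -> X10
  P5: X8 <- X6 -> X3 <- X2 -> X9 -> X10
  P6: X8 <- X6 -> X3 -> X10
That exhausts the simple backdoor paths. Count: 6.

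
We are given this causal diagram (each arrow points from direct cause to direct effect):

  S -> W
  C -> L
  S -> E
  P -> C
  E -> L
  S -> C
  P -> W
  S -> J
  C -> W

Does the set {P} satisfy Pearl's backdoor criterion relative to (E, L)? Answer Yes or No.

No

Backdoor paths from E to L (paths whose first edge points into E):
  P1: E <- S -> C -> L
  P2: E <- S -> W <- P -> C -> L
  P3: E <- S -> W <- C -> L
Condition 1 (no descendant of E in the set): holds — descendants of E are {L}; none are in {P}.
Condition 2 (every backdoor path blocked by {P}):
  P1: open — no interior node is in the conditioning set.
  P2: blocked at collider W (neither it nor any descendant is in the conditioning set).
  P3: blocked at collider W (neither it nor any descendant is in the conditioning set).
{P} does not satisfy the backdoor criterion.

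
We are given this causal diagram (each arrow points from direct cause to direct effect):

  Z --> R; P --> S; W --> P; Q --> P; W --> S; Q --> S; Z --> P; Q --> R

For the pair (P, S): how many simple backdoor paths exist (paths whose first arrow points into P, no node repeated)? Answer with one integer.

A backdoor path from P to S is any simple undirected path whose first edge points into P (i.e. leaves P via a parent).
Parents of P: {Q, W, Z}.
Enumerating:
  P1: P <- W -> S
  P2: P <- Q -> S
  P3: P <- Z -> R <- Q -> S
That exhausts the simple backdoor paths. Count: 3.

3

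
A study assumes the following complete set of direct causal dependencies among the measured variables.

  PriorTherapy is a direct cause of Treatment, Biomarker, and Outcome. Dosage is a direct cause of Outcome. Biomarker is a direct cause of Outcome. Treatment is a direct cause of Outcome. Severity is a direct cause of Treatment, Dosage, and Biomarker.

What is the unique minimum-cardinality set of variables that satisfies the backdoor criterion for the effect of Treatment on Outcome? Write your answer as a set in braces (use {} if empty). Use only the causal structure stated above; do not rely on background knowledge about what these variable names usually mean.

{PriorTherapy, Severity}

Variables eligible for adjustment (non-descendants of Treatment, excluding Treatment and Outcome): {Biomarker, Dosage, PriorTherapy, Severity}.
Backdoor paths from Treatment to Outcome:
  P1: Treatment <- PriorTherapy -> Biomarker <- Severity -> Dosage -> Outcome
  P2: Treatment <- PriorTherapy -> Biomarker -> Outcome
  P3: Treatment <- PriorTherapy -> Outcome
  P4: Treatment <- Severity -> Biomarker <- PriorTherapy -> Outcome
  P5: Treatment <- Severity -> Biomarker -> Outcome
  P6: Treatment <- Severity -> Dosage -> Outcome
The empty set is not sufficient: P2 (Treatment <- PriorTherapy -> Biomarker -> Outcome) has no collider blocking it and no conditioned non-collider, so it is open.
Try {PriorTherapy, Severity}:
  P1: blocked at fork node PriorTherapy ∈ conditioning set.
  P2: blocked at fork node PriorTherapy ∈ conditioning set.
  P3: blocked at fork node PriorTherapy ∈ conditioning set.
  P4: blocked at fork node Severity ∈ conditioning set.
  P5: blocked at fork node Severity ∈ conditioning set.
  P6: blocked at fork node Severity ∈ conditioning set.
{PriorTherapy, Severity} contains no descendant of Treatment and blocks every backdoor path.
Every element of {PriorTherapy, Severity} is needed (dropping PriorTherapy leaves P2 open; dropping Severity leaves P5 open), so no proper subset is valid.
Among all size-2 subsets of the eligible variables, only {PriorTherapy, Severity} blocks every backdoor path, so it is the unique smallest valid adjustment set.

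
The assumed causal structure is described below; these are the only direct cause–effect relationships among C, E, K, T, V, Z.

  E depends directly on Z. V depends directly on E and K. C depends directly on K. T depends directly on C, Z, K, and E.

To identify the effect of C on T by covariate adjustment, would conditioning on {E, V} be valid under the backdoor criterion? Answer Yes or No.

Backdoor paths from C to T (paths whose first edge points into C):
  P1: C <- K -> T
  P2: C <- K -> V <- E <- Z -> T
  P3: C <- K -> V <- E -> T
Condition 1 (no descendant of C in the set): holds — descendants of C are {T}; none are in {E, V}.
Condition 2 (every backdoor path blocked by {E, V}):
  P1: open — no interior node is in the conditioning set.
  P2: blocked at chain node E ∈ conditioning set.
  P3: blocked at fork node E ∈ conditioning set.
{E, V} does not satisfy the backdoor criterion.

No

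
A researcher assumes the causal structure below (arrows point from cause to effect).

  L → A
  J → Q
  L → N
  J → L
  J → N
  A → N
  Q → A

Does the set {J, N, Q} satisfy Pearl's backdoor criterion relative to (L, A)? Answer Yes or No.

No

Backdoor paths from L to A (paths whose first edge points into L):
  P1: L <- J -> Q -> A
  P2: L <- J -> N <- A
Condition 1 (no descendant of L in the set): FAILS — N is a descendant of L.
Condition 2 (every backdoor path blocked by {J, N, Q}):
  P1: blocked at fork node J ∈ conditioning set.
  P2: blocked at fork node J ∈ conditioning set.
{J, N, Q} does not satisfy the backdoor criterion.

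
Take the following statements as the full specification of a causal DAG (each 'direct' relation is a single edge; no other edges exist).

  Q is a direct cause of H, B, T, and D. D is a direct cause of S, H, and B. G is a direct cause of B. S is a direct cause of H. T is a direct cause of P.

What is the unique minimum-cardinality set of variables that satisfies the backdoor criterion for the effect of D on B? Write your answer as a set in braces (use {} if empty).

{Q}

Variables eligible for adjustment (non-descendants of D, excluding D and B): {G, P, Q, T}.
Backdoor paths from D to B:
  P1: D <- Q -> B
The empty set is not sufficient: P1 (D <- Q -> B) has no collider blocking it and no conditioned non-collider, so it is open.
Try {Q}:
  P1: blocked at fork node Q ∈ conditioning set.
{Q} contains no descendant of D and blocks every backdoor path.
No other singleton works — e.g. {T} leaves P1 open — so {Q} is the unique smallest valid adjustment set.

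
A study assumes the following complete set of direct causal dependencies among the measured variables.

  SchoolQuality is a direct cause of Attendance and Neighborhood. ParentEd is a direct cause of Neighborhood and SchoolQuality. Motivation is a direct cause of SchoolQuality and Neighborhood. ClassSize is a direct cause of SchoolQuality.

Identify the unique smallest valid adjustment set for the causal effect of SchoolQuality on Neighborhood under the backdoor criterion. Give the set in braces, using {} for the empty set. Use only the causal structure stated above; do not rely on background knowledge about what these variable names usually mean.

{Motivation, ParentEd}

Variables eligible for adjustment (non-descendants of SchoolQuality, excluding SchoolQuality and Neighborhood): {ClassSize, Motivation, ParentEd}.
Backdoor paths from SchoolQuality to Neighborhood:
  P1: SchoolQuality <- ParentEd -> Neighborhood
  P2: SchoolQuality <- Motivation -> Neighborhood
The empty set is not sufficient: P1 (SchoolQuality <- ParentEd -> Neighborhood) has no collider blocking it and no conditioned non-collider, so it is open.
Try {Motivation, ParentEd}:
  P1: blocked at fork node ParentEd ∈ conditioning set.
  P2: blocked at fork node Motivation ∈ conditioning set.
{Motivation, ParentEd} contains no descendant of SchoolQuality and blocks every backdoor path.
Every element of {Motivation, ParentEd} is needed (dropping Motivation leaves P2 open; dropping ParentEd leaves P1 open), so no proper subset is valid.
Among all size-2 subsets of the eligible variables, only {Motivation, ParentEd} blocks every backdoor path, so it is the unique smallest valid adjustment set.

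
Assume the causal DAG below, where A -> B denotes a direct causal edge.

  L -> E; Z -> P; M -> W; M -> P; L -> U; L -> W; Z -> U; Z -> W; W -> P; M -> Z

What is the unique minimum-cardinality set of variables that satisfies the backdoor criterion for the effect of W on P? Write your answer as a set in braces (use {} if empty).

{M, Z}

Variables eligible for adjustment (non-descendants of W, excluding W and P): {E, L, M, U, Z}.
Backdoor paths from W to P:
  P1: W <- L -> U <- Z <- M -> P
  P2: W <- L -> U <- Z -> P
  P3: W <- M -> Z -> P
  P4: W <- M -> P
  P5: W <- Z <- M -> P
  P6: W <- Z -> P
The empty set is not sufficient: P3 (W <- M -> Z -> P) has no collider blocking it and no conditioned non-collider, so it is open.
Try {M, Z}:
  P1: blocked at collider U (neither it nor any descendant is in the conditioning set).
  P2: blocked at collider U (neither it nor any descendant is in the conditioning set).
  P3: blocked at fork node M ∈ conditioning set.
  P4: blocked at fork node M ∈ conditioning set.
  P5: blocked at chain node Z ∈ conditioning set.
  P6: blocked at fork node Z ∈ conditioning set.
{M, Z} contains no descendant of W and blocks every backdoor path.
Every element of {M, Z} is needed (dropping M leaves P4 open; dropping Z leaves P6 open), so no proper subset is valid.
Among all size-2 subsets of the eligible variables, only {M, Z} blocks every backdoor path, so it is the unique smallest valid adjustment set.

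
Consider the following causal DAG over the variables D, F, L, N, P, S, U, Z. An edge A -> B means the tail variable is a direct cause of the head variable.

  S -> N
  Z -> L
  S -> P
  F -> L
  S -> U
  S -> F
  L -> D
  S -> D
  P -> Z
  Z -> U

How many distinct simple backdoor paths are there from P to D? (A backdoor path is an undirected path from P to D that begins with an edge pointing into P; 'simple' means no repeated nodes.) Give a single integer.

A backdoor path from P to D is any simple undirected path whose first edge points into P (i.e. leaves P via a parent).
Parents of P: {S}.
Enumerating:
  P1: P <- S -> U <- Z -> L -> D
  P2: P <- S -> F -> L -> D
  P3: P <- S -> D
That exhausts the simple backdoor paths. Count: 3.

3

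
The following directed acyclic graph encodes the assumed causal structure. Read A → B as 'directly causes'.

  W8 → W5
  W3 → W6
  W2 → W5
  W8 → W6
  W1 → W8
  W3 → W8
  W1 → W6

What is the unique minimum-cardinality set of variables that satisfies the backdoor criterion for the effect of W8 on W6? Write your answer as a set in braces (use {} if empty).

Variables eligible for adjustment (non-descendants of W8, excluding W8 and W6): {W1, W2, W3}.
Backdoor paths from W8 to W6:
  P1: W8 <- W3 -> W6
  P2: W8 <- W1 -> W6
The empty set is not sufficient: P1 (W8 <- W3 -> W6) has no collider blocking it and no conditioned non-collider, so it is open.
Try {W1, W3}:
  P1: blocked at fork node W3 ∈ conditioning set.
  P2: blocked at fork node W1 ∈ conditioning set.
{W1, W3} contains no descendant of W8 and blocks every backdoor path.
Every element of {W1, W3} is needed (dropping W1 leaves P2 open; dropping W3 leaves P1 open), so no proper subset is valid.
Among all size-2 subsets of the eligible variables, only {W1, W3} blocks every backdoor path, so it is the unique smallest valid adjustment set.

{W1, W3}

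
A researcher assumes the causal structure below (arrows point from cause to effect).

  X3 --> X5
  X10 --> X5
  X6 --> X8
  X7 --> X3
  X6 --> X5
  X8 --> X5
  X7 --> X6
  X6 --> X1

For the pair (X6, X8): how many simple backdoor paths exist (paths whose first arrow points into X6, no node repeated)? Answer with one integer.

A backdoor path from X6 to X8 is any simple undirected path whose first edge points into X6 (i.e. leaves X6 via a parent).
Parents of X6: {X7}.
Enumerating:
  P1: X6 <- X7 -> X3 -> X5 <- X8
That exhausts the simple backdoor paths. Count: 1.

1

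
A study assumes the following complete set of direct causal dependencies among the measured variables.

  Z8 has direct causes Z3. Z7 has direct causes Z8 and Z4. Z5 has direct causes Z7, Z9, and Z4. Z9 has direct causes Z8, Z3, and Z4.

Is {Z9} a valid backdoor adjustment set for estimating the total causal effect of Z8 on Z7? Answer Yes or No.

Backdoor paths from Z8 to Z7 (paths whose first edge points into Z8):
  P1: Z8 <- Z3 -> Z9 <- Z4 -> Z7
  P2: Z8 <- Z3 -> Z9 <- Z4 -> Z5 <- Z7
  P3: Z8 <- Z3 -> Z9 -> Z5 <- Z4 -> Z7
  P4: Z8 <- Z3 -> Z9 -> Z5 <- Z7
Condition 1 (no descendant of Z8 in the set): FAILS — Z9 is a descendant of Z8.
Condition 2 (every backdoor path blocked by {Z9}):
  P1: open — collider(s) Z9 are conditioned on (or have a conditioned descendant) and no non-collider on the path is in the set.
  P2: blocked at collider Z5 (neither it nor any descendant is in the conditioning set).
  P3: blocked at chain node Z9 ∈ conditioning set.
  P4: blocked at chain node Z9 ∈ conditioning set.
{Z9} does not satisfy the backdoor criterion.

No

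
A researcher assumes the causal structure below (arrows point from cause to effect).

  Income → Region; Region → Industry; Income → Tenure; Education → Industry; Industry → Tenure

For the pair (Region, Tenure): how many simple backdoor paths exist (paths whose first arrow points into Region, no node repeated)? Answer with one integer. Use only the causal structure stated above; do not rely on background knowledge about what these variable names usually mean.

A backdoor path from Region to Tenure is any simple undirected path whose first edge points into Region (i.e. leaves Region via a parent).
Parents of Region: {Income}.
Enumerating:
  P1: Region <- Income -> Tenure
That exhausts the simple backdoor paths. Count: 1.

1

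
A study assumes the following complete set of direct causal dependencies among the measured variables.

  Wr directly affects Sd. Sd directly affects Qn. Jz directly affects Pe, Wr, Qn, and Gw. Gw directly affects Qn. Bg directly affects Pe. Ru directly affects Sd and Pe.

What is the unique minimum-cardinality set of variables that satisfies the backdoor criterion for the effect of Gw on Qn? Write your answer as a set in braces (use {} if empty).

{Jz}

Variables eligible for adjustment (non-descendants of Gw, excluding Gw and Qn): {Bg, Jz, Pe, Ru, Sd, Wr}.
Backdoor paths from Gw to Qn:
  P1: Gw <- Jz -> Wr -> Sd -> Qn
  P2: Gw <- Jz -> Pe <- Ru -> Sd -> Qn
  P3: Gw <- Jz -> Qn
The empty set is not sufficient: P1 (Gw <- Jz -> Wr -> Sd -> Qn) has no collider blocking it and no conditioned non-collider, so it is open.
Try {Jz}:
  P1: blocked at fork node Jz ∈ conditioning set.
  P2: blocked at fork node Jz ∈ conditioning set.
  P3: blocked at fork node Jz ∈ conditioning set.
{Jz} contains no descendant of Gw and blocks every backdoor path.
No other singleton works — e.g. {Bg} leaves P1 open — so {Jz} is the unique smallest valid adjustment set.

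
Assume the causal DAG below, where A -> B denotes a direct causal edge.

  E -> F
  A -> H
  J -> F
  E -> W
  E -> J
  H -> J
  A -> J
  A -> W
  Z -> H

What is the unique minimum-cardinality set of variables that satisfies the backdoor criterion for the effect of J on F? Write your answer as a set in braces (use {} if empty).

{E}

Variables eligible for adjustment (non-descendants of J, excluding J and F): {A, E, H, W, Z}.
Backdoor paths from J to F:
  P1: J <- E -> F
  P2: J <- A -> W <- E -> F
  P3: J <- H <- A -> W <- E -> F
The empty set is not sufficient: P1 (J <- E -> F) has no collider blocking it and no conditioned non-collider, so it is open.
Try {E}:
  P1: blocked at fork node E ∈ conditioning set.
  P2: blocked at collider W (neither it nor any descendant is in the conditioning set).
  P3: blocked at collider W (neither it nor any descendant is in the conditioning set).
{E} contains no descendant of J and blocks every backdoor path.
No other singleton works — e.g. {Z} leaves P1 open — so {E} is the unique smallest valid adjustment set.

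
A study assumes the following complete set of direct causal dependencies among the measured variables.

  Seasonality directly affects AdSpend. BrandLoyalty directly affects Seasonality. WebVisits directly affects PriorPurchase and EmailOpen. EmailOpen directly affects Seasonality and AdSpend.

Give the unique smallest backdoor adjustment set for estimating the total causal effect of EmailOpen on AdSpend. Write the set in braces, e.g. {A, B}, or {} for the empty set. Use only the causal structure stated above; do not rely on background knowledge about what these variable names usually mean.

{}

Variables eligible for adjustment (non-descendants of EmailOpen, excluding EmailOpen and AdSpend): {BrandLoyalty, PriorPurchase, WebVisits}.
Backdoor paths from EmailOpen to AdSpend:
  (none)
With no backdoor paths the empty set already satisfies the criterion, and it is trivially minimal.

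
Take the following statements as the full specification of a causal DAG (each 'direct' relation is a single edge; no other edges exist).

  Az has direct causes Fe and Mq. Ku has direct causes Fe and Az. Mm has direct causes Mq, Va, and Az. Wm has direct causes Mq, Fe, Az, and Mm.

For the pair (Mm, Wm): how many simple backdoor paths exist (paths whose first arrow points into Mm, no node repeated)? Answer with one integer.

8

A backdoor path from Mm to Wm is any simple undirected path whose first edge points into Mm (i.e. leaves Mm via a parent).
Parents of Mm: {Az, Mq, Va}.
Enumerating:
  P1: Mm <- Mq -> Az <- Fe -> Wm
  P2: Mm <- Mq -> Az -> Ku <- Fe -> Wm
  P3: Mm <- Mq -> Az -> Wm
  P4: Mm <- Mq -> Wm
  P5: Mm <- Az <- Fe -> Wm
  P6: Mm <- Az <- Mq -> Wm
  P7: Mm <- Az -> Ku <- Fe -> Wm
  P8: Mm <- Az -> Wm
That exhausts the simple backdoor paths. Count: 8.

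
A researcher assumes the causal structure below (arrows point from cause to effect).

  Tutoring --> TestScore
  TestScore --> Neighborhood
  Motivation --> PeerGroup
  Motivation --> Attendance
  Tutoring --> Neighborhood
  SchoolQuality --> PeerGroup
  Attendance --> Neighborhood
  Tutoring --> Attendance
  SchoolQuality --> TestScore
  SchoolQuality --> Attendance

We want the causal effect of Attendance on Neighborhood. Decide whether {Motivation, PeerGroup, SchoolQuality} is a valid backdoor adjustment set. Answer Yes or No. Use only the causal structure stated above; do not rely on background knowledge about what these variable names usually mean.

No

Backdoor paths from Attendance to Neighborhood (paths whose first edge points into Attendance):
  P1: Attendance <- Tutoring -> TestScore -> Neighborhood
  P2: Attendance <- Tutoring -> Neighborhood
  P3: Attendance <- SchoolQuality -> TestScore <- Tutoring -> Neighborhood
  P4: Attendance <- SchoolQuality -> TestScore -> Neighborhood
  P5: Attendance <- Motivation -> PeerGroup <- SchoolQuality -> TestScore <- Tutoring -> Neighborhood
  P6: Attendance <- Motivation -> PeerGroup <- SchoolQuality -> TestScore -> Neighborhood
Condition 1 (no descendant of Attendance in the set): holds — descendants of Attendance are {Neighborhood}; none are in {Motivation, PeerGroup, SchoolQuality}.
Condition 2 (every backdoor path blocked by {Motivation, PeerGroup, SchoolQuality}):
  P1: open — no interior node is in the conditioning set.
  P2: open — no interior node is in the conditioning set.
  P3: blocked at fork node SchoolQuality ∈ conditioning set.
  P4: blocked at fork node SchoolQuality ∈ conditioning set.
  P5: blocked at fork node Motivation ∈ conditioning set.
  P6: blocked at fork node Motivation ∈ conditioning set.
{Motivation, PeerGroup, SchoolQuality} does not satisfy the backdoor criterion.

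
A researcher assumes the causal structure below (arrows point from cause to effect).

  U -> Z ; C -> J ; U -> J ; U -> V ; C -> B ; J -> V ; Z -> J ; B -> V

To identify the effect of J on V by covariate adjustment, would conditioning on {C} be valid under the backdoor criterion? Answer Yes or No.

No

Backdoor paths from J to V (paths whose first edge points into J):
  P1: J <- C -> B -> V
  P2: J <- U -> V
  P3: J <- Z <- U -> V
Condition 1 (no descendant of J in the set): holds — descendants of J are {V}; none are in {C}.
Condition 2 (every backdoor path blocked by {C}):
  P1: blocked at fork node C ∈ conditioning set.
  P2: open — no interior node is in the conditioning set.
  P3: open — no interior node is in the conditioning set.
{C} does not satisfy the backdoor criterion.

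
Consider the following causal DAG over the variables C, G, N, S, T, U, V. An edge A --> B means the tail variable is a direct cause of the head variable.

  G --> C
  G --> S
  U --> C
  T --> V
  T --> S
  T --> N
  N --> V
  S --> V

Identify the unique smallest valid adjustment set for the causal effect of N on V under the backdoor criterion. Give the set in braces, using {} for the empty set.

Variables eligible for adjustment (non-descendants of N, excluding N and V): {C, G, S, T, U}.
Backdoor paths from N to V:
  P1: N <- T -> S -> V
  P2: N <- T -> V
The empty set is not sufficient: P1 (N <- T -> S -> V) has no collider blocking it and no conditioned non-collider, so it is open.
Try {T}:
  P1: blocked at fork node T ∈ conditioning set.
  P2: blocked at fork node T ∈ conditioning set.
{T} contains no descendant of N and blocks every backdoor path.
No other singleton works — e.g. {G} leaves P1 open — so {T} is the unique smallest valid adjustment set.

{T}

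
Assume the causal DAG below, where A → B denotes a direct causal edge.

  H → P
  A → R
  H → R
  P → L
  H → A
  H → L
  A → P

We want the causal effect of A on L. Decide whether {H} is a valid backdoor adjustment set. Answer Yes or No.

Backdoor paths from A to L (paths whose first edge points into A):
  P1: A <- H -> P -> L
  P2: A <- H -> L
Condition 1 (no descendant of A in the set): holds — descendants of A are {L, P, R}; none are in {H}.
Condition 2 (every backdoor path blocked by {H}):
  P1: blocked at fork node H ∈ conditioning set.
  P2: blocked at fork node H ∈ conditioning set.
{H} satisfies the backdoor criterion.

Yes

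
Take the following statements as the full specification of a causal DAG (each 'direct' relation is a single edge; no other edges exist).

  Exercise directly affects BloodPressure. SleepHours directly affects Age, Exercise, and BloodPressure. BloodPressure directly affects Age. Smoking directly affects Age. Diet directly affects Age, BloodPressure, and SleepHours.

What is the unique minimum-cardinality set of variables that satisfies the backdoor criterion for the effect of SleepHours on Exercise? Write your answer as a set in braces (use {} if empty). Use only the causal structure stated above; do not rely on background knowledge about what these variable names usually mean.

Variables eligible for adjustment (non-descendants of SleepHours, excluding SleepHours and Exercise): {Diet, Smoking}.
Backdoor paths from SleepHours to Exercise:
  P1: SleepHours <- Diet -> BloodPressure <- Exercise
  P2: SleepHours <- Diet -> Age <- BloodPressure <- Exercise
Each backdoor path contains an unconditioned collider, so every path is already blocked with the empty conditioning set:
  P1: blocked at collider BloodPressure (neither it nor any descendant is in the conditioning set).
  P2: blocked at collider Age (neither it nor any descendant is in the conditioning set).
The empty set is therefore the unique smallest valid set.

{}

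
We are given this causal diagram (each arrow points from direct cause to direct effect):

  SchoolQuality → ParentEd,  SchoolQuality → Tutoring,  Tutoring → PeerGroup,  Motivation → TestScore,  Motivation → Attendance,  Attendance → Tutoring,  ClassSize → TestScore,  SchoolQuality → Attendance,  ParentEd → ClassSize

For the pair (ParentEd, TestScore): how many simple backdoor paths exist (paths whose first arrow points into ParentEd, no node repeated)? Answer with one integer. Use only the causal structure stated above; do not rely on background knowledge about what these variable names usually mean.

2

A backdoor path from ParentEd to TestScore is any simple undirected path whose first edge points into ParentEd (i.e. leaves ParentEd via a parent).
Parents of ParentEd: {SchoolQuality}.
Enumerating:
  P1: ParentEd <- SchoolQuality -> Attendance <- Motivation -> TestScore
  P2: ParentEd <- SchoolQuality -> Tutoring <- Attendance <- Motivation -> TestScore
That exhausts the simple backdoor paths. Count: 2.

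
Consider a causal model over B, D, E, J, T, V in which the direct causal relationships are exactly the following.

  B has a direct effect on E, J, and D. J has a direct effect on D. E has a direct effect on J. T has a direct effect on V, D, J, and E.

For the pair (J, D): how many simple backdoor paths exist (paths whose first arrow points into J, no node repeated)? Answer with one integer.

6

A backdoor path from J to D is any simple undirected path whose first edge points into J (i.e. leaves J via a parent).
Parents of J: {B, E, T}.
Enumerating:
  P1: J <- B -> E <- T -> D
  P2: J <- B -> D
  P3: J <- T -> E <- B -> D
  P4: J <- T -> D
  P5: J <- E <- B -> D
  P6: J <- E <- T -> D
That exhausts the simple backdoor paths. Count: 6.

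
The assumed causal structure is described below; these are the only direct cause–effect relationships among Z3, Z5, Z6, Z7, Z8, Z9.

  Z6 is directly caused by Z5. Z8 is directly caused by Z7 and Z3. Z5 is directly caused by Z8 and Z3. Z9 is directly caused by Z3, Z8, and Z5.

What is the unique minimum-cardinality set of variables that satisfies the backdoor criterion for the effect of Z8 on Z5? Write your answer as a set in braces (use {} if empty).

Variables eligible for adjustment (non-descendants of Z8, excluding Z8 and Z5): {Z3, Z7}.
Backdoor paths from Z8 to Z5:
  P1: Z8 <- Z3 -> Z5
  P2: Z8 <- Z3 -> Z9 <- Z5
The empty set is not sufficient: P1 (Z8 <- Z3 -> Z5) has no collider blocking it and no conditioned non-collider, so it is open.
Try {Z3}:
  P1: blocked at fork node Z3 ∈ conditioning set.
  P2: blocked at fork node Z3 ∈ conditioning set.
{Z3} contains no descendant of Z8 and blocks every backdoor path.
No other singleton works — e.g. {Z7} leaves P1 open — so {Z3} is the unique smallest valid adjustment set.

{Z3}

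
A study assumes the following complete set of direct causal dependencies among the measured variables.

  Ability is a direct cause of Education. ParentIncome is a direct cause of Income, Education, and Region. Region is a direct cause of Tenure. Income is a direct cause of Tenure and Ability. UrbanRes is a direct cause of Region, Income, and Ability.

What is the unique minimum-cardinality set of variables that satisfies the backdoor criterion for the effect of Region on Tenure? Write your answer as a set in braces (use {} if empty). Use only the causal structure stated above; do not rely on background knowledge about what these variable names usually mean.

Variables eligible for adjustment (non-descendants of Region, excluding Region and Tenure): {Ability, Education, Income, ParentIncome, UrbanRes}.
Backdoor paths from Region to Tenure:
  P1: Region <- UrbanRes -> Income -> Tenure
  P2: Region <- UrbanRes -> Ability <- Income -> Tenure
  P3: Region <- UrbanRes -> Ability -> Education <- ParentIncome -> Income -> Tenure
  P4: Region <- ParentIncome -> Income -> Tenure
  P5: Region <- ParentIncome -> Education <- Ability <- UrbanRes -> Income -> Tenure
  P6: Region <- ParentIncome -> Education <- Ability <- Income -> Tenure
The empty set is not sufficient: P1 (Region <- UrbanRes -> Income -> Tenure) has no collider blocking it and no conditioned non-collider, so it is open.
Try {Income}:
  P1: blocked at chain node Income ∈ conditioning set.
  P2: blocked at collider Ability (neither it nor any descendant is in the conditioning set).
  P3: blocked at collider Education (neither it nor any descendant is in the conditioning set).
  P4: blocked at chain node Income ∈ conditioning set.
  P5: blocked at collider Education (neither it nor any descendant is in the conditioning set).
  P6: blocked at collider Education (neither it nor any descendant is in the conditioning set).
{Income} contains no descendant of Region and blocks every backdoor path.
No other singleton works — e.g. {UrbanRes} leaves P4 open — so {Income} is the unique smallest valid adjustment set.

{Income}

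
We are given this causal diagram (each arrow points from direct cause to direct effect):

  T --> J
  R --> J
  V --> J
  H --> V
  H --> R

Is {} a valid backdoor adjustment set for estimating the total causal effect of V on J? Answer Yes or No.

No

Backdoor paths from V to J (paths whose first edge points into V):
  P1: V <- H -> R -> J
Condition 1 (no descendant of V in the set): holds — descendants of V are {J}; none are in {}.
Condition 2 (every backdoor path blocked by {}):
  P1: open — no interior node is in the conditioning set.
{} does not satisfy the backdoor criterion.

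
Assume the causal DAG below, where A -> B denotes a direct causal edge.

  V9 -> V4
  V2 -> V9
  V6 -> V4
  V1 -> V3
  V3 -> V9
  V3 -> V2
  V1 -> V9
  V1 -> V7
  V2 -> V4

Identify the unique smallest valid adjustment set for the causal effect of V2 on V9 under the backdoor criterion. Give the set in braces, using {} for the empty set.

{V3}

Variables eligible for adjustment (non-descendants of V2, excluding V2 and V9): {V1, V3, V6, V7}.
Backdoor paths from V2 to V9:
  P1: V2 <- V3 <- V1 -> V9
  P2: V2 <- V3 -> V9
The empty set is not sufficient: P1 (V2 <- V3 <- V1 -> V9) has no collider blocking it and no conditioned non-collider, so it is open.
Try {V3}:
  P1: blocked at chain node V3 ∈ conditioning set.
  P2: blocked at fork node V3 ∈ conditioning set.
{V3} contains no descendant of V2 and blocks every backdoor path.
No other singleton works — e.g. {V1} leaves P2 open — so {V3} is the unique smallest valid adjustment set.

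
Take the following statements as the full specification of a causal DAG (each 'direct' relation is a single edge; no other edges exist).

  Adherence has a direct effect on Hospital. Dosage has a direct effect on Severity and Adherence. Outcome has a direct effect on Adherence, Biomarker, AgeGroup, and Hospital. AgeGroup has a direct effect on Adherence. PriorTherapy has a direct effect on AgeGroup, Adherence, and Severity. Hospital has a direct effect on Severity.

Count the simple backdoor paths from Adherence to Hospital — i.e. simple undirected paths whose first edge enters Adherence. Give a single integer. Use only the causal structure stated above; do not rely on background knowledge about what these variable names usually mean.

8

A backdoor path from Adherence to Hospital is any simple undirected path whose first edge points into Adherence (i.e. leaves Adherence via a parent).
Parents of Adherence: {AgeGroup, Dosage, Outcome, PriorTherapy}.
Enumerating:
  P1: Adherence <- Outcome -> AgeGroup <- PriorTherapy -> Severity <- Hospital
  P2: Adherence <- Outcome -> Hospital
  P3: Adherence <- Dosage -> Severity <- PriorTherapy -> AgeGroup <- Outcome -> Hospital
  P4: Adherence <- Dosage -> Severity <- Hospital
  P5: Adherence <- PriorTherapy -> AgeGroup <- Outcome -> Hospital
  P6: Adherence <- PriorTherapy -> Severity <- Hospital
  P7: Adherence <- AgeGroup <- Outcome -> Hospital
  P8: Adherence <- AgeGroup <- PriorTherapy -> Severity <- Hospital
That exhausts the simple backdoor paths. Count: 8.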